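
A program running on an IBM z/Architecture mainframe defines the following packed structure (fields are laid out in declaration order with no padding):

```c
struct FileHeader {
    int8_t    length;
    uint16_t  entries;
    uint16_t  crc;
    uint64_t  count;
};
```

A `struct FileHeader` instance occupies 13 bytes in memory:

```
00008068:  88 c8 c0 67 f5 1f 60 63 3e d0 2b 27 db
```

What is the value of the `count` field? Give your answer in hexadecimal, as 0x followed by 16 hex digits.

`count` follows `length` (1 B), `entries` (2 B), `crc` (2 B), so it starts at offset 1 + 2 + 2 = 5 and occupies 8 bytes.
Bytes at offsets 5..12: 1F 60 63 3E D0 2B 27 DB.
Big-endian stores the most-significant byte at the lowest address.
The bytes are already most-significant first: 0x1F60633ED02B27DB.

0x1F60633ED02B27DB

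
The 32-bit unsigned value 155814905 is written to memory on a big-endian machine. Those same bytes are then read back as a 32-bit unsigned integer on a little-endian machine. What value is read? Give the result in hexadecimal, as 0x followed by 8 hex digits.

155814905 in 32-bit hexadecimal is 0x09498BF9.
Stored big-endian, the bytes at ascending addresses are 09 49 8B F9.
Read back as little-endian, the first byte is least significant, giving 0xF98B4909.

0xF98B4909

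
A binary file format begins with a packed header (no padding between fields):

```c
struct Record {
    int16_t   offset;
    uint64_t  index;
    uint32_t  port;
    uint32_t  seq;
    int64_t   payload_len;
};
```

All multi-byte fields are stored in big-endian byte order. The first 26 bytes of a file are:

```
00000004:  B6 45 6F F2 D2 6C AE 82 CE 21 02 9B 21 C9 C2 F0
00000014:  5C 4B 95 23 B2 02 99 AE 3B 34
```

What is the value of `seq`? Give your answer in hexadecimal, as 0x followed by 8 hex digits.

`seq` follows `offset` (2 B), `index` (8 B), `port` (4 B), so it starts at offset 2 + 8 + 4 = 14 and occupies 4 bytes.
Bytes at offsets 14..17: C2 F0 5C 4B.
In big-endian order the high byte comes first in memory.
The bytes are already most-significant first: 0xC2F05C4B.

0xC2F05C4B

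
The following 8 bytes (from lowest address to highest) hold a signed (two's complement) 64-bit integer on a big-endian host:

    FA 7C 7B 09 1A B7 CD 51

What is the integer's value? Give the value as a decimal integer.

-397307388082270895

In big-endian order the high byte comes first in memory.
The bytes are already most-significant first: 0xFA7C7B091AB7CD51.
Top bit is set, so as a signed 64-bit value this is 0xFA7C7B091AB7CD51 − 2^64 = -397307388082270895.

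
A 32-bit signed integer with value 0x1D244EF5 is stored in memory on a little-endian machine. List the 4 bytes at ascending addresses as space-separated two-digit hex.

F5 4E 24 1D

Split into bytes (most-significant first): 1D 24 4E F5.
Little-endian stores the least-significant byte at the lowest address.
So at ascending addresses the bytes are F5 4E 24 1D.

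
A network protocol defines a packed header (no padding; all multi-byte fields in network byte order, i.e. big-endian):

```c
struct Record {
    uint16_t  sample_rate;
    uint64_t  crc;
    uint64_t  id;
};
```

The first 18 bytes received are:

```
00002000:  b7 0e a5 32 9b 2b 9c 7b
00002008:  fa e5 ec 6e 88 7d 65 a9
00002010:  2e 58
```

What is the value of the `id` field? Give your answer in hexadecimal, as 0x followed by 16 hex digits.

`id` follows `sample_rate` (2 B), `crc` (8 B), so it starts at offset 2 + 8 = 10 and occupies 8 bytes.
Bytes at offsets 10..17: EC 6E 88 7D 65 A9 2E 58.
Big-endian: lowest address holds the most-significant byte.
The bytes are already most-significant first: 0xEC6E887D65A92E58.

0xEC6E887D65A92E58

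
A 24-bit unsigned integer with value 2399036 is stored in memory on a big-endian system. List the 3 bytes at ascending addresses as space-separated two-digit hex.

2399036 in hexadecimal, padded to 24 bits, is 0x249B3C.
Split into bytes (most-significant first): 24 9B 3C.
Big-endian stores the most-significant byte at the lowest address.
So the memory order matches the most-significant-first order: 24 9B 3C.

24 9B 3C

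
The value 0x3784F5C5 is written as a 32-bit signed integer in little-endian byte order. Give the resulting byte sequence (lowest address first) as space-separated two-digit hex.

C5 F5 84 37

Split into bytes (most-significant first): 37 84 F5 C5.
Little-endian stores the least-significant byte at the lowest address.
So at ascending addresses the bytes are C5 F5 84 37.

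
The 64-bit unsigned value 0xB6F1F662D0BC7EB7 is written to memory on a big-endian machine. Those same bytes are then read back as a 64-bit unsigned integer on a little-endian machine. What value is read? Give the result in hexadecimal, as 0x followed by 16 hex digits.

Stored big-endian, the bytes at ascending addresses are B6 F1 F6 62 D0 BC 7E B7.
Read back as little-endian, the first byte is least significant, giving 0xB77EBCD062F6F1B6.

0xB77EBCD062F6F1B6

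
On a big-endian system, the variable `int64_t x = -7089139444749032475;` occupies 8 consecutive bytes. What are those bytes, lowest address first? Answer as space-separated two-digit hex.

9D 9E 51 3C 20 86 23 E5

Two's complement of -7089139444749032475 in 64 bits: 7089139444749032475 = 0x6261AEC3DF79DC1B; invert → 0x9D9E513C208623E4; add 1 → 0x9D9E513C208623E5.
Split into bytes (most-significant first): 9D 9E 51 3C 20 86 23 E5.
Big-endian stores the most-significant byte at the lowest address.
So the memory order matches the most-significant-first order: 9D 9E 51 3C 20 86 23 E5.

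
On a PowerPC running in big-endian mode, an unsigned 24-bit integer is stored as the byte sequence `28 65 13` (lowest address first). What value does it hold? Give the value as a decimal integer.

Big-endian: lowest address holds the most-significant byte.
The bytes are already most-significant first: 0x286513.
0x286513 = 2647315.

2647315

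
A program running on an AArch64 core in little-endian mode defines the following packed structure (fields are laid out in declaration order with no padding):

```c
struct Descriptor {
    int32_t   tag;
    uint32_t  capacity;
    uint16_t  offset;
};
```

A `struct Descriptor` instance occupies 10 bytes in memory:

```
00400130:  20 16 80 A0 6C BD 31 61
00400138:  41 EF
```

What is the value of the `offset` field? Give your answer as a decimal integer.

`offset` follows `tag` (4 B), `capacity` (4 B), so it starts at offset 4 + 4 = 8 and occupies 2 bytes.
Bytes at offsets 8..9: 41 EF.
Little-endian stores the least-significant byte at the lowest address.
Reassemble most-significant byte first: EF 41 → 0xEF41.
0xEF41 = 61249.

61249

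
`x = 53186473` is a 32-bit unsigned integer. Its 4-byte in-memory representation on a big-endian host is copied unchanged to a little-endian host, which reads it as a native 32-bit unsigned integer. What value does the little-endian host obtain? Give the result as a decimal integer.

53186473 in 32-bit hexadecimal is 0x032B8FA9.
Stored big-endian, the bytes at ascending addresses are 03 2B 8F A9.
Read back as little-endian, the first byte is least significant, giving 0xA98F2B03.
0xA98F2B03 = 2844732163.

2844732163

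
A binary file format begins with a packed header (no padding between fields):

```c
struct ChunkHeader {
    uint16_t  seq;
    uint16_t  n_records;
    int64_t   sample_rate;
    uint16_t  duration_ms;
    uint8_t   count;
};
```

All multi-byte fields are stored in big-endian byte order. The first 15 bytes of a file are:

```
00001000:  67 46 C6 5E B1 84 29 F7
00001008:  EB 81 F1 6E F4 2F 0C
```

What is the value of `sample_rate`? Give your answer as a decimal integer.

`sample_rate` follows `seq` (2 B), `n_records` (2 B), so it starts at offset 2 + 2 = 4 and occupies 8 bytes.
Bytes at offsets 4..11: B1 84 29 F7 EB 81 F1 6E.
Big-endian: lowest address holds the most-significant byte.
The bytes are already most-significant first: 0xB18429F7EB81F16E.
Top bit is set, so as a signed 64-bit value this is 0xB18429F7EB81F16E − 2^64 = -5655349087285677714.

-5655349087285677714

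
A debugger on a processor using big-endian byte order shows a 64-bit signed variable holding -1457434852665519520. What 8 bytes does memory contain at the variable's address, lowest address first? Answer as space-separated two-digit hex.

EB C6 26 B9 2B 99 12 60

Two's complement of -1457434852665519520 in 64 bits: 1457434852665519520 = 0x1439D946D466EDA0; invert → 0xEBC626B92B99125F; add 1 → 0xEBC626B92B991260.
Split into bytes (most-significant first): EB C6 26 B9 2B 99 12 60.
Big-endian: lowest address holds the most-significant byte.
So the memory order matches the most-significant-first order: EB C6 26 B9 2B 99 12 60.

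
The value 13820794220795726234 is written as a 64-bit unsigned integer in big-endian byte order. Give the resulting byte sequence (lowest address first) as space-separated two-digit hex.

13820794220795726234 in hexadecimal, padded to 64 bits, is 0xBFCD531E3C4D099A.
Split into bytes (most-significant first): BF CD 53 1E 3C 4D 09 9A.
In big-endian order the high byte comes first in memory.
So the memory order matches the most-significant-first order: BF CD 53 1E 3C 4D 09 9A.

BF CD 53 1E 3C 4D 09 9A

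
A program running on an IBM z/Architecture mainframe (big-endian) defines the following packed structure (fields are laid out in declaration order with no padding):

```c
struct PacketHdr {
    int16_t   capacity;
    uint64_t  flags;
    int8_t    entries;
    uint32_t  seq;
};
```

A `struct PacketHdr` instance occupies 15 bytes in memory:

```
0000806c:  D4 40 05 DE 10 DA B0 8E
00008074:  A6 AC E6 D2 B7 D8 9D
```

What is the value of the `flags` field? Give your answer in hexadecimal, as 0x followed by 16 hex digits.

0x05DE10DAB08EA6AC

`flags` follows `capacity` (2 bytes), so it starts at byte offset 2 and occupies 8 bytes.
Bytes at offsets 2..9: 05 DE 10 DA B0 8E A6 AC.
In big-endian order the high byte comes first in memory.
The bytes are already most-significant first: 0x05DE10DAB08EA6AC.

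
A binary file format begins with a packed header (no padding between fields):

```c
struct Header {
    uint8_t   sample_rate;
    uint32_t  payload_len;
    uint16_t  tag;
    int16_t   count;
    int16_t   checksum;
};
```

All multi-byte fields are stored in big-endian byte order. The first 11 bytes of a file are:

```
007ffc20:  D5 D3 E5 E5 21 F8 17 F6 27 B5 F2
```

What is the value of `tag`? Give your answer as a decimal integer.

`tag` follows `sample_rate` (1 B), `payload_len` (4 B), so it starts at offset 1 + 4 = 5 and occupies 2 bytes.
Bytes at offsets 5..6: F8 17.
Big-endian: lowest address holds the most-significant byte.
The bytes are already most-significant first: 0xF817.
0xF817 = 63511.

63511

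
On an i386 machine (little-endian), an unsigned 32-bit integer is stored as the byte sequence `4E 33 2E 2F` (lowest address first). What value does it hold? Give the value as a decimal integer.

791556942

Little-endian: lowest address holds the least-significant byte.
Reassemble most-significant byte first: 2F 2E 33 4E → 0x2F2E334E.
0x2F2E334E = 791556942.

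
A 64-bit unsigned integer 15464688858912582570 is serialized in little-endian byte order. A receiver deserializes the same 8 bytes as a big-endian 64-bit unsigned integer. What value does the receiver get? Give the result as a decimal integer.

12316057373631094230

15464688858912582570 in 64-bit hexadecimal is 0xD69D9C94ED6CEBAA.
Stored little-endian, the bytes at ascending addresses are AA EB 6C ED 94 9C 9D D6.
Read back as big-endian, the last byte is least significant, giving 0xAAEB6CED949C9DD6.
0xAAEB6CED949C9DD6 = 12316057373631094230.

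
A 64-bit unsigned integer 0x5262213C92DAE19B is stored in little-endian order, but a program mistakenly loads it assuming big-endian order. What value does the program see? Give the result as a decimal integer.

11232499267247628882

Stored little-endian, the bytes at ascending addresses are 9B E1 DA 92 3C 21 62 52.
Read back as big-endian, the last byte is least significant, giving 0x9BE1DA923C216252.
0x9BE1DA923C216252 = 11232499267247628882.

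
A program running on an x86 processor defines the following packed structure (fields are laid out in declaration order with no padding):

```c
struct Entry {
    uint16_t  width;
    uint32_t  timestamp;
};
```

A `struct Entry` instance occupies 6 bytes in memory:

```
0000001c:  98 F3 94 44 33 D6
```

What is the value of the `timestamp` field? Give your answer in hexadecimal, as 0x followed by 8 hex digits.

0xD6334494

`timestamp` follows `width` (2 bytes), so it starts at byte offset 2 and occupies 4 bytes.
Bytes at offsets 2..5: 94 44 33 D6.
Little-endian: lowest address holds the least-significant byte.
Reassemble most-significant byte first: D6 33 44 94 → 0xD6334494.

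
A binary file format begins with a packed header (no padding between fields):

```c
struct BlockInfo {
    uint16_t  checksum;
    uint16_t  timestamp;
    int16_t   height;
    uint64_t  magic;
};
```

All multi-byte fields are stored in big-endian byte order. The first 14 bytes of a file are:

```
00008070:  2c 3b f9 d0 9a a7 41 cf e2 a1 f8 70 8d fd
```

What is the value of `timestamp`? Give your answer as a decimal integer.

63952

`timestamp` follows `checksum` (2 bytes), so it starts at byte offset 2 and occupies 2 bytes.
Bytes at offsets 2..3: F9 D0.
Big-endian stores the most-significant byte at the lowest address.
The bytes are already most-significant first: 0xF9D0.
0xF9D0 = 63952.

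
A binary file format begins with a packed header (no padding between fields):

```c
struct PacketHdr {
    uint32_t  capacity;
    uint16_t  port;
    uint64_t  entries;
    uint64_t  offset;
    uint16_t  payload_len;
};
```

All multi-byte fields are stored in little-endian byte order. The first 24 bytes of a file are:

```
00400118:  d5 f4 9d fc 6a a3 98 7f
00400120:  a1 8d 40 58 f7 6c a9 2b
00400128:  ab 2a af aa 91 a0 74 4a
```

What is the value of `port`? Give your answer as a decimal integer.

`port` follows `capacity` (4 bytes), so it starts at byte offset 4 and occupies 2 bytes.
Bytes at offsets 4..5: 6A A3.
Little-endian stores the least-significant byte at the lowest address.
Reassemble most-significant byte first: A3 6A → 0xA36A.
0xA36A = 41834.

41834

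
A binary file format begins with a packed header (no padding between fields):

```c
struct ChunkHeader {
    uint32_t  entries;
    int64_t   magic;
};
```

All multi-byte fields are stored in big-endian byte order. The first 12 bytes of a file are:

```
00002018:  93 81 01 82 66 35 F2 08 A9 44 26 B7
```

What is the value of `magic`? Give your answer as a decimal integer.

7365058884647790263

`magic` follows `entries` (4 bytes), so it starts at byte offset 4 and occupies 8 bytes.
Bytes at offsets 4..11: 66 35 F2 08 A9 44 26 B7.
In big-endian order the high byte comes first in memory.
The bytes are already most-significant first: 0x6635F208A94426B7.
0x6635F208A94426B7 = 7365058884647790263.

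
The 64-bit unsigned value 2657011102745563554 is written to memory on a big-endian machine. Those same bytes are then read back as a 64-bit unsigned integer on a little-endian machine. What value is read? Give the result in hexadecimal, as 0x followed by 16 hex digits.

0xA2116B3F8599DF24

2657011102745563554 in 64-bit hexadecimal is 0x24DF99853F6B11A2.
Stored big-endian, the bytes at ascending addresses are 24 DF 99 85 3F 6B 11 A2.
Read back as little-endian, the first byte is least significant, giving 0xA2116B3F8599DF24.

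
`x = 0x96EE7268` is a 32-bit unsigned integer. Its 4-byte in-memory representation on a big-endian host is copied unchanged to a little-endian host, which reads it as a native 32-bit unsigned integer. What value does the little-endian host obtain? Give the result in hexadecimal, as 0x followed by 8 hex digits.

Stored big-endian, the bytes at ascending addresses are 96 EE 72 68.
Read back as little-endian, the first byte is least significant, giving 0x6872EE96.

0x6872EE96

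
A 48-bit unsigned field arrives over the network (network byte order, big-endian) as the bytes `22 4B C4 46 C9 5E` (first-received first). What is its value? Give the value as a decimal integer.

37708810864990

Big-endian: lowest address holds the most-significant byte.
The bytes are already most-significant first: 0x224BC446C95E.
0x224BC446C95E = 37708810864990.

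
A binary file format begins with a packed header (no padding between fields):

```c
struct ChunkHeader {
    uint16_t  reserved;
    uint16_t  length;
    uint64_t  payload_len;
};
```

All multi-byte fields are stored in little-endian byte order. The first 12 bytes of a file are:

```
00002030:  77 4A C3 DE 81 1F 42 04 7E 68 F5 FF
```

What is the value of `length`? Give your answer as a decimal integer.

`length` follows `reserved` (2 bytes), so it starts at byte offset 2 and occupies 2 bytes.
Bytes at offsets 2..3: C3 DE.
Little-endian: lowest address holds the least-significant byte.
Reassemble most-significant byte first: DE C3 → 0xDEC3.
0xDEC3 = 57027.

57027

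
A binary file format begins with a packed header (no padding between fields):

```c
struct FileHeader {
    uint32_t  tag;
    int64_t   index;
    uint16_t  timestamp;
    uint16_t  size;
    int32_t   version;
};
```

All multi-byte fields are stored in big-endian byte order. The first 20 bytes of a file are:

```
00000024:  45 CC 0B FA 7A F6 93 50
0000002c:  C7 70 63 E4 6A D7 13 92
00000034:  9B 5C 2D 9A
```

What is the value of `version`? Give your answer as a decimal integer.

-1688457830

`version` follows `tag` (4 B), `index` (8 B), `timestamp` (2 B), `size` (2 B), so it starts at offset 4 + 8 + 2 + 2 = 16 and occupies 4 bytes.
Bytes at offsets 16..19: 9B 5C 2D 9A.
Big-endian: lowest address holds the most-significant byte.
The bytes are already most-significant first: 0x9B5C2D9A.
Top bit is set, so as a signed 32-bit value this is 0x9B5C2D9A − 2^32 = -1688457830.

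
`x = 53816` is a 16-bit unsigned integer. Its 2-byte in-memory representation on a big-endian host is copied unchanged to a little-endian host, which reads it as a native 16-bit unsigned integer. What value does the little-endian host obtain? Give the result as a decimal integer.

14546

53816 in 16-bit hexadecimal is 0xD238.
Stored big-endian, the bytes at ascending addresses are D2 38.
Read back as little-endian, the first byte is least significant, giving 0x38D2.
0x38D2 = 14546.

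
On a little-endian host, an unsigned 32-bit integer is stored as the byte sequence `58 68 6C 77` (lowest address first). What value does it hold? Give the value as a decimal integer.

Little-endian stores the least-significant byte at the lowest address.
Reassemble most-significant byte first: 77 6C 68 58 → 0x776C6858.
0x776C6858 = 2003593304.

2003593304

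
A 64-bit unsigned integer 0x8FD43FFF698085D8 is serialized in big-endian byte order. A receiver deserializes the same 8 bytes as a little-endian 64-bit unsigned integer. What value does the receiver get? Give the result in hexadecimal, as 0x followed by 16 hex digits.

Stored big-endian, the bytes at ascending addresses are 8F D4 3F FF 69 80 85 D8.
Read back as little-endian, the first byte is least significant, giving 0xD8858069FF3FD48F.

0xD8858069FF3FD48F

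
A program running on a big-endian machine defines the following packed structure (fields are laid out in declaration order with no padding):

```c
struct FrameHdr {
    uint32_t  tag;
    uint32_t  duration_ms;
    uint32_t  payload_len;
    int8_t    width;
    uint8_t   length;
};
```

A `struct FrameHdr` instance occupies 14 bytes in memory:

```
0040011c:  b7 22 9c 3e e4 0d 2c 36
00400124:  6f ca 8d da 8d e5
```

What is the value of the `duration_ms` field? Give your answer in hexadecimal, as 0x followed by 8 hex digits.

`duration_ms` follows `tag` (4 bytes), so it starts at byte offset 4 and occupies 4 bytes.
Bytes at offsets 4..7: E4 0D 2C 36.
In big-endian order the high byte comes first in memory.
The bytes are already most-significant first: 0xE40D2C36.

0xE40D2C36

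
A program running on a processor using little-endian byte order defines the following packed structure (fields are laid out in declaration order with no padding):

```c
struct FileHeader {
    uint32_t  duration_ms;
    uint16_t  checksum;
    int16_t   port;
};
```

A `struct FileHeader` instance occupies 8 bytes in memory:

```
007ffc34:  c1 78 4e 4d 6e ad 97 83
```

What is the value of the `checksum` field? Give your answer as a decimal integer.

44398

`checksum` follows `duration_ms` (4 bytes), so it starts at byte offset 4 and occupies 2 bytes.
Bytes at offsets 4..5: 6E AD.
In little-endian order the low byte comes first in memory.
Reassemble most-significant byte first: AD 6E → 0xAD6E.
0xAD6E = 44398.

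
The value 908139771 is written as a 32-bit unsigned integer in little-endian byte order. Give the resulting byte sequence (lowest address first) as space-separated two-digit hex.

FB 1C 21 36

908139771 in hexadecimal, padded to 32 bits, is 0x36211CFB.
Split into bytes (most-significant first): 36 21 1C FB.
In little-endian order the low byte comes first in memory.
So at ascending addresses the bytes are FB 1C 21 36.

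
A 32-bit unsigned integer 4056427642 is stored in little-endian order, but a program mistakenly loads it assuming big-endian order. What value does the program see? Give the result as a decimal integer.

4056427642 in 32-bit hexadecimal is 0xF1C82C7A.
Stored little-endian, the bytes at ascending addresses are 7A 2C C8 F1.
Read back as big-endian, the last byte is least significant, giving 0x7A2CC8F1.
0x7A2CC8F1 = 2049755377.

2049755377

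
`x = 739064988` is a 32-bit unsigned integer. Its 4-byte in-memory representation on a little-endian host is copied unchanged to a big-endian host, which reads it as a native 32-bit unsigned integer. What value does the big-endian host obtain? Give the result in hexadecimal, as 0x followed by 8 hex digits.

739064988 in 32-bit hexadecimal is 0x2C0D3C9C.
Stored little-endian, the bytes at ascending addresses are 9C 3C 0D 2C.
Read back as big-endian, the last byte is least significant, giving 0x9C3C0D2C.

0x9C3C0D2C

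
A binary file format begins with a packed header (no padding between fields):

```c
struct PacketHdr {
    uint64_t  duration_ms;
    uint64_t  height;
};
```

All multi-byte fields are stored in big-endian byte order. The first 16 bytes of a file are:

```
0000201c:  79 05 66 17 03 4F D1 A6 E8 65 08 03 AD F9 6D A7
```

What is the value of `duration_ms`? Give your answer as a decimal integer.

`duration_ms` is the first field, at byte offset 0, occupying 8 bytes.
Bytes at offsets 0..7: 79 05 66 17 03 4F D1 A6.
Big-endian stores the most-significant byte at the lowest address.
The bytes are already most-significant first: 0x79056617034FD1A6.
0x79056617034FD1A6 = 8720488502498677158.

8720488502498677158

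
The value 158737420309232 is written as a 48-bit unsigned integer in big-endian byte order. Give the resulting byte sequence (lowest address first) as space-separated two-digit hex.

158737420309232 in hexadecimal, padded to 48 bits, is 0x905EEF8CD2F0.
Split into bytes (most-significant first): 90 5E EF 8C D2 F0.
Big-endian: lowest address holds the most-significant byte.
So the memory order matches the most-significant-first order: 90 5E EF 8C D2 F0.

90 5E EF 8C D2 F0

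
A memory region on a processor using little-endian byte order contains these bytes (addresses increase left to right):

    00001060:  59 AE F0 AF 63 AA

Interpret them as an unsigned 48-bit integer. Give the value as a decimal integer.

187345130270297

Little-endian stores the least-significant byte at the lowest address.
Reassemble most-significant byte first: AA 63 AF F0 AE 59 → 0xAA63AFF0AE59.
0xAA63AFF0AE59 = 187345130270297.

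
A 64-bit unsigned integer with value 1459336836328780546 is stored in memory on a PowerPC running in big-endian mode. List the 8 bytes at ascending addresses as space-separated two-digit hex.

1459336836328780546 in hexadecimal, padded to 64 bits, is 0x14409B1EE904F302.
Split into bytes (most-significant first): 14 40 9B 1E E9 04 F3 02.
Big-endian: lowest address holds the most-significant byte.
So the memory order matches the most-significant-first order: 14 40 9B 1E E9 04 F3 02.

14 40 9B 1E E9 04 F3 02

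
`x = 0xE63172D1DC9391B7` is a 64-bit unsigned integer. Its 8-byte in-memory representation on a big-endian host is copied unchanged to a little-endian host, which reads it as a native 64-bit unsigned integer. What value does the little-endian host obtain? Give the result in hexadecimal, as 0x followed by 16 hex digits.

0xB79193DCD17231E6

Stored big-endian, the bytes at ascending addresses are E6 31 72 D1 DC 93 91 B7.
Read back as little-endian, the first byte is least significant, giving 0xB79193DCD17231E6.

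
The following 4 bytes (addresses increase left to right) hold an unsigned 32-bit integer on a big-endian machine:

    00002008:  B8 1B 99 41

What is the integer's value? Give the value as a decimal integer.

3088816449

Big-endian stores the most-significant byte at the lowest address.
The bytes are already most-significant first: 0xB81B9941.
0xB81B9941 = 3088816449.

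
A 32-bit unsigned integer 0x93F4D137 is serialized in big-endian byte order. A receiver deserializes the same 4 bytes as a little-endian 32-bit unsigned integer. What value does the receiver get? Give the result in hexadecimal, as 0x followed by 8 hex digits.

Stored big-endian, the bytes at ascending addresses are 93 F4 D1 37.
Read back as little-endian, the first byte is least significant, giving 0x37D1F493.

0x37D1F493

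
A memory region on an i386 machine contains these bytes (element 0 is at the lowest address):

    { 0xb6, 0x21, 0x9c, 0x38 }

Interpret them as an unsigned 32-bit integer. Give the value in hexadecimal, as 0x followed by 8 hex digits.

0x389C21B6

Little-endian stores the least-significant byte at the lowest address.
Reassemble most-significant byte first: 38 9C 21 B6 → 0x389C21B6.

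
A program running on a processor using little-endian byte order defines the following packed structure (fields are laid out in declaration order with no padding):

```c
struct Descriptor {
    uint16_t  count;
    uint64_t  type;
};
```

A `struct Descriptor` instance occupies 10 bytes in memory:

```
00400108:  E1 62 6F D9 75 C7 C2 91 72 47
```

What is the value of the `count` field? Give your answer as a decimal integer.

25313

`count` is the first field, at byte offset 0, occupying 2 bytes.
Bytes at offsets 0..1: E1 62.
Little-endian: lowest address holds the least-significant byte.
Reassemble most-significant byte first: 62 E1 → 0x62E1.
0x62E1 = 25313.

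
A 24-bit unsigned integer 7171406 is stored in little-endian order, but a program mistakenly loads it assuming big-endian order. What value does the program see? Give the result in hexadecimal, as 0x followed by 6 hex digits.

7171406 in 24-bit hexadecimal is 0x6D6D4E.
Stored little-endian, the bytes at ascending addresses are 4E 6D 6D.
Read back as big-endian, the last byte is least significant, giving 0x4E6D6D.

0x4E6D6D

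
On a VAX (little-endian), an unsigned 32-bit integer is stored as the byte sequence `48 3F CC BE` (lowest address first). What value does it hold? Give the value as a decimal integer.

3201056584

Little-endian: lowest address holds the least-significant byte.
Reassemble most-significant byte first: BE CC 3F 48 → 0xBECC3F48.
0xBECC3F48 = 3201056584.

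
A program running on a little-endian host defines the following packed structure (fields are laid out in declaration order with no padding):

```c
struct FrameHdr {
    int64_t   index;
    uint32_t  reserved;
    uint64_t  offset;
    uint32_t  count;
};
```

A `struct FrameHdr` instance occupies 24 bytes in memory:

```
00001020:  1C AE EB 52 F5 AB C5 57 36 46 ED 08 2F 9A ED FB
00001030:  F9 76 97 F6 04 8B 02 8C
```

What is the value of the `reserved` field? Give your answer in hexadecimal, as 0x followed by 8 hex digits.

`reserved` follows `index` (8 bytes), so it starts at byte offset 8 and occupies 4 bytes.
Bytes at offsets 8..11: 36 46 ED 08.
In little-endian order the low byte comes first in memory.
Reassemble most-significant byte first: 08 ED 46 36 → 0x08ED4636.

0x08ED4636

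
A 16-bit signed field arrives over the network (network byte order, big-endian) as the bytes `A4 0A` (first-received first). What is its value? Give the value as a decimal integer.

Big-endian stores the most-significant byte at the lowest address.
The bytes are already most-significant first: 0xA40A.
Top bit is set, so as a signed 16-bit value this is 0xA40A − 2^16 = -23542.

-23542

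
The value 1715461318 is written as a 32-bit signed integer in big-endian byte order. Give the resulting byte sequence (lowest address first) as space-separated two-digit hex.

1715461318 in hexadecimal, padded to 32 bits, is 0x663FDCC6.
Split into bytes (most-significant first): 66 3F DC C6.
In big-endian order the high byte comes first in memory.
So the memory order matches the most-significant-first order: 66 3F DC C6.

66 3F DC C6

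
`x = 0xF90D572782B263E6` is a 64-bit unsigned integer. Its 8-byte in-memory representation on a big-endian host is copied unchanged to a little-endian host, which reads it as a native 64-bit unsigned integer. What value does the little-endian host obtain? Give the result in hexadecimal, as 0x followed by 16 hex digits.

Stored big-endian, the bytes at ascending addresses are F9 0D 57 27 82 B2 63 E6.
Read back as little-endian, the first byte is least significant, giving 0xE663B28227570DF9.

0xE663B28227570DF9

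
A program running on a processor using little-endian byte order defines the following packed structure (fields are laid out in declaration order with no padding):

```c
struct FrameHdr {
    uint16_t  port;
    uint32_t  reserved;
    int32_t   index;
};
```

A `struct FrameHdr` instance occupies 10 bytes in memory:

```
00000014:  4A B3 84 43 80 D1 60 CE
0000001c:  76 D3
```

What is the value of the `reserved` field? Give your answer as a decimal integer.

3514844036

`reserved` follows `port` (2 bytes), so it starts at byte offset 2 and occupies 4 bytes.
Bytes at offsets 2..5: 84 43 80 D1.
Little-endian stores the least-significant byte at the lowest address.
Reassemble most-significant byte first: D1 80 43 84 → 0xD1804384.
0xD1804384 = 3514844036.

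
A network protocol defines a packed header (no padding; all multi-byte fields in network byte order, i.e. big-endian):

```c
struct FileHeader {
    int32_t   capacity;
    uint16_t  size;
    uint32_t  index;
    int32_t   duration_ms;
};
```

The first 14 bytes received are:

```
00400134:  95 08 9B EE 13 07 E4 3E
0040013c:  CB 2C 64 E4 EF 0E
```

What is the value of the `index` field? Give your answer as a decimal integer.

3829320492

`index` follows `capacity` (4 B), `size` (2 B), so it starts at offset 4 + 2 = 6 and occupies 4 bytes.
Bytes at offsets 6..9: E4 3E CB 2C.
In big-endian order the high byte comes first in memory.
The bytes are already most-significant first: 0xE43ECB2C.
0xE43ECB2C = 3829320492.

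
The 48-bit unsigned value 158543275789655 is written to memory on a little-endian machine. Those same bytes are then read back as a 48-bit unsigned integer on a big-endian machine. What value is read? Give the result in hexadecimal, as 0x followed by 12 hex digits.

158543275789655 in 48-bit hexadecimal is 0x9031BBA28D57.
Stored little-endian, the bytes at ascending addresses are 57 8D A2 BB 31 90.
Read back as big-endian, the last byte is least significant, giving 0x578DA2BB3190.

0x578DA2BB3190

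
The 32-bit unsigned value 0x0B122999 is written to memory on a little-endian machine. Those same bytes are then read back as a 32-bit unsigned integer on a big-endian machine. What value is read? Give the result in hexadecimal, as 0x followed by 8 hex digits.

0x9929120B

Stored little-endian, the bytes at ascending addresses are 99 29 12 0B.
Read back as big-endian, the last byte is least significant, giving 0x9929120B.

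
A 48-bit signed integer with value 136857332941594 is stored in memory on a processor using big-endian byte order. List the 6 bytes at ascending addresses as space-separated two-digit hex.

7C 78 94 B7 03 1A

136857332941594 in hexadecimal, padded to 48 bits, is 0x7C7894B7031A.
Split into bytes (most-significant first): 7C 78 94 B7 03 1A.
In big-endian order the high byte comes first in memory.
So the memory order matches the most-significant-first order: 7C 78 94 B7 03 1A.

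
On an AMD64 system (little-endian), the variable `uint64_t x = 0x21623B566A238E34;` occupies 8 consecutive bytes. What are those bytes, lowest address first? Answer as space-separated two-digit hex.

34 8E 23 6A 56 3B 62 21

Split into bytes (most-significant first): 21 62 3B 56 6A 23 8E 34.
Little-endian: lowest address holds the least-significant byte.
So at ascending addresses the bytes are 34 8E 23 6A 56 3B 62 21.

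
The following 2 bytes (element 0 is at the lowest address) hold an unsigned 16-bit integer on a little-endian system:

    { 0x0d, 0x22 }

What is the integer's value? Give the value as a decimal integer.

8717

Little-endian stores the least-significant byte at the lowest address.
Reassemble most-significant byte first: 22 0D → 0x220D.
0x220D = 8717.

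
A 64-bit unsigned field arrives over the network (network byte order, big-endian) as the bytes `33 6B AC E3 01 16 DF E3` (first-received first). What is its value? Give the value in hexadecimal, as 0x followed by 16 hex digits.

0x336BACE30116DFE3

Big-endian: lowest address holds the most-significant byte.
The bytes are already most-significant first: 0x336BACE30116DFE3.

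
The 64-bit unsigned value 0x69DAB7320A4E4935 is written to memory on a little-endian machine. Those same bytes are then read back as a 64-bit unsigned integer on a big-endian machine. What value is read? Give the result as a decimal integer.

3839685963017607785

Stored little-endian, the bytes at ascending addresses are 35 49 4E 0A 32 B7 DA 69.
Read back as big-endian, the last byte is least significant, giving 0x35494E0A32B7DA69.
0x35494E0A32B7DA69 = 3839685963017607785.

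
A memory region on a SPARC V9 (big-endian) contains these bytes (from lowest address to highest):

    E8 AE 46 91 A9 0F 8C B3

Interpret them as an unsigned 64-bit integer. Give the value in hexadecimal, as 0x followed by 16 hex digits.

0xE8AE4691A90F8CB3

In big-endian order the high byte comes first in memory.
The bytes are already most-significant first: 0xE8AE4691A90F8CB3.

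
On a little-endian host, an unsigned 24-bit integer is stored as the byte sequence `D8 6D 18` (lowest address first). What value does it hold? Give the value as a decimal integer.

1600984

Little-endian stores the least-significant byte at the lowest address.
Reassemble most-significant byte first: 18 6D D8 → 0x186DD8.
0x186DD8 = 1600984.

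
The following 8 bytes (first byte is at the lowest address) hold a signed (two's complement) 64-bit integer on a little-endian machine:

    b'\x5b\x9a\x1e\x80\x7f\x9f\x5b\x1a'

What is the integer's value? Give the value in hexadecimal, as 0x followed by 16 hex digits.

In little-endian order the low byte comes first in memory.
Reassemble most-significant byte first: 1A 5B 9F 7F 80 1E 9A 5B → 0x1A5B9F7F801E9A5B.

0x1A5B9F7F801E9A5B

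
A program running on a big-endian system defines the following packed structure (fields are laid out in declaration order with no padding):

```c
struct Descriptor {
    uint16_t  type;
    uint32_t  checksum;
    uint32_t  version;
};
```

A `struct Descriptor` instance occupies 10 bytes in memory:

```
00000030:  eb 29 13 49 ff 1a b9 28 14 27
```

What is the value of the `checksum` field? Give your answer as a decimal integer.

323616538

`checksum` follows `type` (2 bytes), so it starts at byte offset 2 and occupies 4 bytes.
Bytes at offsets 2..5: 13 49 FF 1A.
Big-endian stores the most-significant byte at the lowest address.
The bytes are already most-significant first: 0x1349FF1A.
0x1349FF1A = 323616538.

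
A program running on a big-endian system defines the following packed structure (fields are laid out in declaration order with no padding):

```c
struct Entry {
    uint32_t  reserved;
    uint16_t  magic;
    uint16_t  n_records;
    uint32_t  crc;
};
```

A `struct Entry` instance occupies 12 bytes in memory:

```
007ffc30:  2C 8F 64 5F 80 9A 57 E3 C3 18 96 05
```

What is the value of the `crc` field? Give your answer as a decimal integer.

`crc` follows `reserved` (4 B), `magic` (2 B), `n_records` (2 B), so it starts at offset 4 + 2 + 2 = 8 and occupies 4 bytes.
Bytes at offsets 8..11: C3 18 96 05.
In big-endian order the high byte comes first in memory.
The bytes are already most-significant first: 0xC3189605.
0xC3189605 = 3273168389.

3273168389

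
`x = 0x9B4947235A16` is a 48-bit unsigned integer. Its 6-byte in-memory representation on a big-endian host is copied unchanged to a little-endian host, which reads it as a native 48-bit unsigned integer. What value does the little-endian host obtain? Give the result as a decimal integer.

24576394742171

Stored big-endian, the bytes at ascending addresses are 9B 49 47 23 5A 16.
Read back as little-endian, the first byte is least significant, giving 0x165A2347499B.
0x165A2347499B = 24576394742171.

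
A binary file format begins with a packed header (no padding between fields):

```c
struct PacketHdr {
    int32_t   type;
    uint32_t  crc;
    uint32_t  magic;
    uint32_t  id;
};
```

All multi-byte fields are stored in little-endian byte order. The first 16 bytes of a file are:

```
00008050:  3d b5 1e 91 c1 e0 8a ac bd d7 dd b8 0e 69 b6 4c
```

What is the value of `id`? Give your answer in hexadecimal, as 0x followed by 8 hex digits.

0x4CB6690E

`id` follows `type` (4 B), `crc` (4 B), `magic` (4 B), so it starts at offset 4 + 4 + 4 = 12 and occupies 4 bytes.
Bytes at offsets 12..15: 0E 69 B6 4C.
In little-endian order the low byte comes first in memory.
Reassemble most-significant byte first: 4C B6 69 0E → 0x4CB6690E.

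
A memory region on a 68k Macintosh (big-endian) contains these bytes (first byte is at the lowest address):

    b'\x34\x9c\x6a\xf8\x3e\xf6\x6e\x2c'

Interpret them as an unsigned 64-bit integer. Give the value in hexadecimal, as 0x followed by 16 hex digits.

Big-endian stores the most-significant byte at the lowest address.
The bytes are already most-significant first: 0x349C6AF83EF66E2C.

0x349C6AF83EF66E2C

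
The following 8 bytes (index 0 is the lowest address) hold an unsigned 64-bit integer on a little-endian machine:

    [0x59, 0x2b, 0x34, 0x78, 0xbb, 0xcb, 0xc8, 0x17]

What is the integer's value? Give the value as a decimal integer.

Little-endian: lowest address holds the least-significant byte.
Reassemble most-significant byte first: 17 C8 CB BB 78 34 2B 59 → 0x17C8CBBB78342B59.
0x17C8CBBB78342B59 = 1713843664250481497.

1713843664250481497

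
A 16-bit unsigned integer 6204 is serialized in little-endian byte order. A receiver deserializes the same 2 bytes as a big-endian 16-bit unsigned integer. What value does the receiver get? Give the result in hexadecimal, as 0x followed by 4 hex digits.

0x3C18

6204 in 16-bit hexadecimal is 0x183C.
Stored little-endian, the bytes at ascending addresses are 3C 18.
Read back as big-endian, the last byte is least significant, giving 0x3C18.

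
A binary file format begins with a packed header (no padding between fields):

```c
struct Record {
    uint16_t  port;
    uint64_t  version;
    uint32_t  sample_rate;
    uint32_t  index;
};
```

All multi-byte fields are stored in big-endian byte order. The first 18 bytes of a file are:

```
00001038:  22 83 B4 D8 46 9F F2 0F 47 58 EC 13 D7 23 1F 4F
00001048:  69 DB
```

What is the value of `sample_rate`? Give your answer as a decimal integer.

`sample_rate` follows `port` (2 B), `version` (8 B), so it starts at offset 2 + 8 = 10 and occupies 4 bytes.
Bytes at offsets 10..13: EC 13 D7 23.
Big-endian stores the most-significant byte at the lowest address.
The bytes are already most-significant first: 0xEC13D723.
0xEC13D723 = 3960723235.

3960723235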